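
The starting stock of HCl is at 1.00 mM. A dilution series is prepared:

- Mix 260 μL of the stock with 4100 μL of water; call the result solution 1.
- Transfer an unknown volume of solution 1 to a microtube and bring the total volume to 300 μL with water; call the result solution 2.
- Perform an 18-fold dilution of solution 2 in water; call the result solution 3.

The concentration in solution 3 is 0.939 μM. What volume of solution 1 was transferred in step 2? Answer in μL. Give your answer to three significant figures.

Step 1: 260 μL + 4100 μL = 4360 μL total → factor 4360/260 = 16.769
Step 2: v brought to 300 μL → factor = 300 μL/v
Step 3: 18-fold → factor 18
Product of known-step factors = 301.85
Overall factor = 1.00 mM / (0.939 μM) = 1065
Step-2 factor = 1065 / 301.85 = 3.5282
v = 300 μL / 3.5282 = 85.0 μL

85.0 μL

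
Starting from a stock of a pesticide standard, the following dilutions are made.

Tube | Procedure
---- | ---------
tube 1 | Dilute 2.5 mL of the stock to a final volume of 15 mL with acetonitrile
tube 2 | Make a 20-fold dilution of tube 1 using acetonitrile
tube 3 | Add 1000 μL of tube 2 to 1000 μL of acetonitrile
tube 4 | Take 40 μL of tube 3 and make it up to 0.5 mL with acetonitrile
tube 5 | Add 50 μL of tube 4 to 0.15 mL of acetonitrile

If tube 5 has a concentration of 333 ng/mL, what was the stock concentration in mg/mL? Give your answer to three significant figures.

Step 1: 2.5 mL brought to 15 mL → factor 15/2.5 = 6
Step 2: 20-fold → factor 20
Step 3: 1000 μL + 1000 μL = 2000 μL total → factor 2000/1000 = 2
Step 4: 40 μL brought to 0.5 mL → factor 500/40 = 12.5
Step 5: 50 μL + 0.15 mL = 200 μL total → factor 200/50 = 4
Overall dilution factor = 6 × 20 × 2 × 12.5 × 4 = 12000
Stock = 333 ng/mL × 12000 = 3.996 × 10^6 ng/mL = 4.00 mg/mL

4.00 mg/mL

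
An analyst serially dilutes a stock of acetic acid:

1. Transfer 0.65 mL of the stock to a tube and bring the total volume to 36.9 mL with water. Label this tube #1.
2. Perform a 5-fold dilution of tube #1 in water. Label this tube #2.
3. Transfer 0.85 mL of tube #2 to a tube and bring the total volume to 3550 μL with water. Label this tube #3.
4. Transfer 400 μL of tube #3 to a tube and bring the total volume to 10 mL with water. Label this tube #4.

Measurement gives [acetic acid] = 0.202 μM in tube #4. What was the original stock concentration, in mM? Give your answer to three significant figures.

Step 1: 0.65 mL brought to 36.9 mL → factor 36.9/0.65 = 56.769
Step 2: 5-fold → factor 5
Step 3: 0.85 mL brought to 3550 μL → factor 3.55/0.85 = 4.1765
Step 4: 400 μL brought to 10 mL → factor 10000/400 = 25
Overall dilution factor = 56.769 × 5 × 4.1765 × 25 = 29637
Stock = 0.202 μM × 29637 = 5987 μM = 5.99 mM

5.99 mM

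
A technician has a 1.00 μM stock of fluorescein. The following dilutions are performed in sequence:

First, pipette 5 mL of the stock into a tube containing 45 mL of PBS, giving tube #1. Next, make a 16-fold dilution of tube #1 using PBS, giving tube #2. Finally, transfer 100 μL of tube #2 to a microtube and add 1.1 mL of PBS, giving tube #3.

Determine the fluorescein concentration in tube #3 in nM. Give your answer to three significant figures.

0.521 nM

Step 1: 5 mL + 45 mL = 50 mL total → factor 50/5 = 10
Step 2: 16-fold → factor 16
Step 3: 100 μL + 1.1 mL = 1200 μL total → factor 1200/100 = 12
Overall dilution factor = 10 × 16 × 12 = 1920
Final = 1.00 μM / 1920 = 0.0005208 μM = 0.521 nM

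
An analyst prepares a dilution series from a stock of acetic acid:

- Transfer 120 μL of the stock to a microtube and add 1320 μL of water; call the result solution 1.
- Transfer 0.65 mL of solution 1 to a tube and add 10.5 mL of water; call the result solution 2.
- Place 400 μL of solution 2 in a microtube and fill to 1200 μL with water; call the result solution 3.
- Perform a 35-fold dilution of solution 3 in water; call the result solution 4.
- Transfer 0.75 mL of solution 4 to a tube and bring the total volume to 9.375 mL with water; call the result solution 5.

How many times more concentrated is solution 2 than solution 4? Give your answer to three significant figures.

Step 1: 120 μL + 1320 μL = 1440 μL total → factor 1440/120 = 12
Step 2: 0.65 mL + 10.5 mL = 11.15 mL total → factor 11.15/0.65 = 17.154
Step 3: 400 μL brought to 1200 μL → factor 1200/400 = 3
Step 4: 35-fold → factor 35
Dilution factor to solution 2 = 205.85; to solution 4 = 21614
[solution 2]/[solution 4] = (factor to solution 4)/(factor to solution 2) = 21614/205.85 = 105

105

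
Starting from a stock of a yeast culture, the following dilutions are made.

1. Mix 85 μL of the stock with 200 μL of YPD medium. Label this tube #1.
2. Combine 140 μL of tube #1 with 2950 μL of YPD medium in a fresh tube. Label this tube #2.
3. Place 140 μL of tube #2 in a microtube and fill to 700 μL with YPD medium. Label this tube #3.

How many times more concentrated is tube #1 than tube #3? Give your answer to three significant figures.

Step 1: 85 μL + 200 μL = 285 μL total → factor 285/85 = 3.3529
Step 2: 140 μL + 2950 μL = 3090 μL total → factor 3090/140 = 22.071
Step 3: 140 μL brought to 700 μL → factor 700/140 = 5
Dilution factor to tube #1 = 3.3529; to tube #3 = 370.02
[tube #1]/[tube #3] = (factor to tube #3)/(factor to tube #1) = 370.02/3.3529 = 110

110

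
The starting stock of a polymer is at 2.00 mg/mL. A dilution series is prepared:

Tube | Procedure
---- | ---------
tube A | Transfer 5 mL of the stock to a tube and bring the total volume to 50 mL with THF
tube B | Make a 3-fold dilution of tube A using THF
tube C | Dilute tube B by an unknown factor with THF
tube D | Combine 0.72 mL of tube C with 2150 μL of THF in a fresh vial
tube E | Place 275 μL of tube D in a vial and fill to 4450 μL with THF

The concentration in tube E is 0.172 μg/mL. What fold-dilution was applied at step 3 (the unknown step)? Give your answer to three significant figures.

6.01-fold

Step 1: 5 mL brought to 50 mL → factor 50/5 = 10
Step 2: 3-fold → factor 3
Step 3: unknown factor x
Step 4: 0.72 mL + 2150 μL = 2.87 mL total → factor 2.87/0.72 = 3.9861
Step 5: 275 μL brought to 4450 μL → factor 4450/275 = 16.182
Product of known-step factors = 1935.1
Overall factor = 2.00 mg/mL / (0.172 μg/mL) = 11628
x = 11628 / 1935.1 = 6.01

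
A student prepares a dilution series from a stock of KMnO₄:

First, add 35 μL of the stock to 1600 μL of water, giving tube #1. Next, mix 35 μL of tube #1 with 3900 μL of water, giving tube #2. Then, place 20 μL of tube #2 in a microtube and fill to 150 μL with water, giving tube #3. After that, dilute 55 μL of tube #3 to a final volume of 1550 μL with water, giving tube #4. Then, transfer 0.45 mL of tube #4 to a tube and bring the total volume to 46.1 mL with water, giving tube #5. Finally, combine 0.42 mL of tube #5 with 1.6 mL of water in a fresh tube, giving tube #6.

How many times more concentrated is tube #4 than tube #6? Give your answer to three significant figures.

Step 1: 35 μL + 1600 μL = 1635 μL total → factor 1635/35 = 46.714
Step 2: 35 μL + 3900 μL = 3935 μL total → factor 3935/35 = 112.43
Step 3: 20 μL brought to 150 μL → factor 150/20 = 7.5
Step 4: 55 μL brought to 1550 μL → factor 1550/55 = 28.182
Step 5: 0.45 mL brought to 46.1 mL → factor 46.1/0.45 = 102.44
Step 6: 0.42 mL + 1.6 mL = 2.02 mL total → factor 2.02/0.42 = 4.8095
Dilution factor to tube #4 = 1.1101 × 10^6; to tube #6 = 5.4695 × 10^8
[tube #4]/[tube #6] = (factor to tube #6)/(factor to tube #4) = 5.4695 × 10^8/1.1101 × 10^6 = 493

493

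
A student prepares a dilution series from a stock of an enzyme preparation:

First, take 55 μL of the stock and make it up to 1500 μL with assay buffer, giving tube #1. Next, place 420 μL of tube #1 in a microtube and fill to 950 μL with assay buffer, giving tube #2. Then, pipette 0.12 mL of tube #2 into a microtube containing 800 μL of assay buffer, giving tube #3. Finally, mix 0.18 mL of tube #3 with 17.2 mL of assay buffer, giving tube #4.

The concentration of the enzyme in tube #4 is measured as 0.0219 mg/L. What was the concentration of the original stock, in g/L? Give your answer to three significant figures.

Step 1: 55 μL brought to 1500 μL → factor 1500/55 = 27.273
Step 2: 420 μL brought to 950 μL → factor 950/420 = 2.2619
Step 3: 0.12 mL + 800 μL = 0.92 mL total → factor 0.92/0.12 = 7.6667
Step 4: 0.18 mL + 17.2 mL = 17.38 mL total → factor 17.38/0.18 = 96.556
Overall dilution factor = 27.273 × 2.2619 × 7.6667 × 96.556 = 45665
Stock = 0.0219 mg/L × 45665 = 1000 mg/L = 1.00 g/L

1.00 g/L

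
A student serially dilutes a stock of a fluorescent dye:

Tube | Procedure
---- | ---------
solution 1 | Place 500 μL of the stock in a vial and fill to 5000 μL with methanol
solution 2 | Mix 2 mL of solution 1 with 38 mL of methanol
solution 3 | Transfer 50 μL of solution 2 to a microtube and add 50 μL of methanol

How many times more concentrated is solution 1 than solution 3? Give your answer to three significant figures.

40.0

Step 1: 500 μL brought to 5000 μL → factor 5000/500 = 10
Step 2: 2 mL + 38 mL = 40 mL total → factor 40/2 = 20
Step 3: 50 μL + 50 μL = 100 μL total → factor 100/50 = 2
Dilution factor to solution 1 = 10; to solution 3 = 400
[solution 1]/[solution 3] = (factor to solution 3)/(factor to solution 1) = 400/10 = 40.0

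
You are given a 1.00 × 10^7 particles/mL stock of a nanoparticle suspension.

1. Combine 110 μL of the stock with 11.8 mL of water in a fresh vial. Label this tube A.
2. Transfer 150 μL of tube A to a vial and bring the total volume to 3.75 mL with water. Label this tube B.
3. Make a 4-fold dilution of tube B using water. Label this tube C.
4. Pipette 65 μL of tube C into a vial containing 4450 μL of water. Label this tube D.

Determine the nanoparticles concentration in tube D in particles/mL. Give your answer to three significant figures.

13.3 particles/mL

Step 1: 110 μL + 11.8 mL = 11910 μL total → factor 11910/110 = 108.27
Step 2: 150 μL brought to 3.75 mL → factor 3750/150 = 25
Step 3: 4-fold → factor 4
Step 4: 65 μL + 4450 μL = 4515 μL total → factor 4515/65 = 69.462
Overall dilution factor = 108.27 × 25 × 4 × 69.462 = 7.5208 × 10^5
Final = 1.00 × 10^7 particles/mL / 7.5208 × 10^5 = 13.3 particles/mL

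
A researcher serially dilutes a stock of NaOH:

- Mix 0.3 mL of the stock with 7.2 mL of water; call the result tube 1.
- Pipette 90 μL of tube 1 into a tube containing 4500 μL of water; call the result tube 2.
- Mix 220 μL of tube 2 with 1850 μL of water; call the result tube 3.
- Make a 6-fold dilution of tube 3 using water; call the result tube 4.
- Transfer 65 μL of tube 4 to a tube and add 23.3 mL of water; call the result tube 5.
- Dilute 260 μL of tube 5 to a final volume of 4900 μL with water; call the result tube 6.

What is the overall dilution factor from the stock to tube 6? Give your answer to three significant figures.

Step 1: 0.3 mL + 7.2 mL = 7.5 mL total → factor 7.5/0.3 = 25
Step 2: 90 μL + 4500 μL = 4590 μL total → factor 4590/90 = 51
Step 3: 220 μL + 1850 μL = 2070 μL total → factor 2070/220 = 9.4091
Step 4: 6-fold → factor 6
Step 5: 65 μL + 23.3 mL = 23365 μL total → factor 23365/65 = 359.46
Step 6: 260 μL brought to 4900 μL → factor 4900/260 = 18.846
Overall dilution factor = 25 × 51 × 9.4091 × 6 × 359.46 × 18.846 = 4.8762 × 10^8

4.88 × 10^8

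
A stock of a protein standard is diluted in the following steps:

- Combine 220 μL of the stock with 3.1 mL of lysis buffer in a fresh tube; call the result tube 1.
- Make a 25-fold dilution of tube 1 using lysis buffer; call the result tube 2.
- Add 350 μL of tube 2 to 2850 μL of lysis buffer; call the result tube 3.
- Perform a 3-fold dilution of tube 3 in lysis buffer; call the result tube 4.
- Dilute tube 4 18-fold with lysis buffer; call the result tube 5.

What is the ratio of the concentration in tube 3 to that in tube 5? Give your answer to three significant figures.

54.0

Step 1: 220 μL + 3.1 mL = 3320 μL total → factor 3320/220 = 15.091
Step 2: 25-fold → factor 25
Step 3: 350 μL + 2850 μL = 3200 μL total → factor 3200/350 = 9.1429
Step 4: 3-fold → factor 3
Step 5: 18-fold → factor 18
Dilution factor to tube 3 = 3449.4; to tube 5 = 1.8626 × 10^5
[tube 3]/[tube 5] = (factor to tube 5)/(factor to tube 3) = 1.8626 × 10^5/3449.4 = 54.0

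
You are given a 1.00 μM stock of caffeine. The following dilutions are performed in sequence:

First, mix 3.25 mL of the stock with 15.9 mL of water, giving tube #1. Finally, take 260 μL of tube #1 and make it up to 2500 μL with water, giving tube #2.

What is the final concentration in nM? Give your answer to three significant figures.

Step 1: 3.25 mL + 15.9 mL = 19.15 mL total → factor 19.15/3.25 = 5.8923
Step 2: 260 μL brought to 2500 μL → factor 2500/260 = 9.6154
Overall dilution factor = 5.8923 × 9.6154 = 56.657
Final = 1.00 μM / 56.657 = 0.01765 μM = 17.7 nM

17.7 nM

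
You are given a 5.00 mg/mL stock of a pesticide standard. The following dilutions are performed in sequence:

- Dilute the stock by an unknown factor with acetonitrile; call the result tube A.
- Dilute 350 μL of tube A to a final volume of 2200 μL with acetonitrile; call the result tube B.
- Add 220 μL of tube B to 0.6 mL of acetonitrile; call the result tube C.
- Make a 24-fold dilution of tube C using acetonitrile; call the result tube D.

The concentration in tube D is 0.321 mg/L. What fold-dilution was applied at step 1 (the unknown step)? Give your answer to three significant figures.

Step 1: unknown factor x
Step 2: 350 μL brought to 2200 μL → factor 2200/350 = 6.2857
Step 3: 220 μL + 0.6 mL = 820 μL total → factor 820/220 = 3.7273
Step 4: 24-fold → factor 24
Product of known-step factors = 562.29
Overall factor = 5.00 mg/mL / (0.321 mg/L) = 15576
x = 15576 / 562.29 = 27.7

27.7-fold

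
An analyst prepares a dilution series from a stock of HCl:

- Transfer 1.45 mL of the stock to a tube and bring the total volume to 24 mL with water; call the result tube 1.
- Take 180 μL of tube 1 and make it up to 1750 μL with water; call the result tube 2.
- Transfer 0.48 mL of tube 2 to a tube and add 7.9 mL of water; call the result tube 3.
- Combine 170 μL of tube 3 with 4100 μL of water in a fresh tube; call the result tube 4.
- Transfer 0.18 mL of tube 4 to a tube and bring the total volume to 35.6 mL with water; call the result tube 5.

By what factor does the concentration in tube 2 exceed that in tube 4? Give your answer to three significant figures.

Step 1: 1.45 mL brought to 24 mL → factor 24/1.45 = 16.552
Step 2: 180 μL brought to 1750 μL → factor 1750/180 = 9.7222
Step 3: 0.48 mL + 7.9 mL = 8.38 mL total → factor 8.38/0.48 = 17.458
Step 4: 170 μL + 4100 μL = 4270 μL total → factor 4270/170 = 25.118
Dilution factor to tube 2 = 160.92; to tube 4 = 70565
[tube 2]/[tube 4] = (factor to tube 4)/(factor to tube 2) = 70565/160.92 = 439

439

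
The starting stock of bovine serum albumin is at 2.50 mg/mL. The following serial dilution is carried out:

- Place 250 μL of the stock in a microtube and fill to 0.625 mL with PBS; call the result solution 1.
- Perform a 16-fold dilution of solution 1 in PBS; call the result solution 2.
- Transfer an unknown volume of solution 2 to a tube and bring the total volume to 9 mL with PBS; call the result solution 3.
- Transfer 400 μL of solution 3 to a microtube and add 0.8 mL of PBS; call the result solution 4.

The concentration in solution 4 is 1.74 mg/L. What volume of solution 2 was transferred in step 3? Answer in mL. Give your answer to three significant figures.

Step 1: 250 μL brought to 0.625 mL → factor 625/250 = 2.5
Step 2: 16-fold → factor 16
Step 3: v brought to 9 mL → factor = 9 mL/v
Step 4: 400 μL + 0.8 mL = 1200 μL total → factor 1200/400 = 3
Product of known-step factors = 120
Overall factor = 2.50 mg/mL / (1.74 mg/L) = 1436.8
Step-3 factor = 1436.8 / 120 = 11.973
v = 9 mL / 11.973 = 0.752 mL

0.752 mL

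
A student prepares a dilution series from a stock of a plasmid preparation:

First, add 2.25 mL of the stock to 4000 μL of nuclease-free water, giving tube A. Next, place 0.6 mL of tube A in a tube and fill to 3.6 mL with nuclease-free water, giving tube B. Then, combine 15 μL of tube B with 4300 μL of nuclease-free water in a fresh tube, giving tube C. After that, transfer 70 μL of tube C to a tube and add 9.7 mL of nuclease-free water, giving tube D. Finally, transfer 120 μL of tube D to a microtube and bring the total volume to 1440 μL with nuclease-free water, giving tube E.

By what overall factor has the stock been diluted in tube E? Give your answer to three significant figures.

Step 1: 2.25 mL + 4000 μL = 6.25 mL total → factor 6.25/2.25 = 2.7778
Step 2: 0.6 mL brought to 3.6 mL → factor 3.6/0.6 = 6
Step 3: 15 μL + 4300 μL = 4315 μL total → factor 4315/15 = 287.67
Step 4: 70 μL + 9.7 mL = 9770 μL total → factor 9770/70 = 139.57
Step 5: 120 μL brought to 1440 μL → factor 1440/120 = 12
Overall dilution factor = 2.7778 × 6 × 287.67 × 139.57 × 12 = 8.03 × 10^6

8.03 × 10^6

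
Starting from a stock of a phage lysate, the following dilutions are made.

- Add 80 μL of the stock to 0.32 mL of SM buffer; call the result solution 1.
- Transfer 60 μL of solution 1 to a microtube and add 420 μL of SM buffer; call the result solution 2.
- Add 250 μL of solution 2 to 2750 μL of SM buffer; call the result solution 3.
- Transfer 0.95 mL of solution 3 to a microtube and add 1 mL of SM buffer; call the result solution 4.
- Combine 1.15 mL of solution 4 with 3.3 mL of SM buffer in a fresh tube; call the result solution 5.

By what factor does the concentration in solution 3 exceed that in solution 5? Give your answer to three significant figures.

7.94

Step 1: 80 μL + 0.32 mL = 400 μL total → factor 400/80 = 5
Step 2: 60 μL + 420 μL = 480 μL total → factor 480/60 = 8
Step 3: 250 μL + 2750 μL = 3000 μL total → factor 3000/250 = 12
Step 4: 0.95 mL + 1 mL = 1.95 mL total → factor 1.95/0.95 = 2.0526
Step 5: 1.15 mL + 3.3 mL = 4.45 mL total → factor 4.45/1.15 = 3.8696
Dilution factor to solution 3 = 480; to solution 5 = 3812.5
[solution 3]/[solution 5] = (factor to solution 5)/(factor to solution 3) = 3812.5/480 = 7.94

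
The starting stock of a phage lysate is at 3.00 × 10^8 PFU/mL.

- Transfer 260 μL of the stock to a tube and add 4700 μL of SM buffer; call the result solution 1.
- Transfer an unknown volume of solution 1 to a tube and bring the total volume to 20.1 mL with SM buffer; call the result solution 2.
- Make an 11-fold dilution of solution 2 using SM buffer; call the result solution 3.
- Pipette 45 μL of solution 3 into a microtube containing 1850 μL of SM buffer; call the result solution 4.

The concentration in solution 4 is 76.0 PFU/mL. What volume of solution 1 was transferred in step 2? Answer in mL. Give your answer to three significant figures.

0.0450 mL

Step 1: 260 μL + 4700 μL = 4960 μL total → factor 4960/260 = 19.077
Step 2: v brought to 20.1 mL → factor = 20.1 mL/v
Step 3: 11-fold → factor 11
Step 4: 45 μL + 1850 μL = 1895 μL total → factor 1895/45 = 42.111
Product of known-step factors = 8836.9
Overall factor = 3.00 × 10^8 PFU/mL / (76.0 PFU/mL) = 3.9474 × 10^6
Step-2 factor = 3.9474 × 10^6 / 8836.9 = 446.69
v = 20.1 mL / 446.69 = 0.0450 mL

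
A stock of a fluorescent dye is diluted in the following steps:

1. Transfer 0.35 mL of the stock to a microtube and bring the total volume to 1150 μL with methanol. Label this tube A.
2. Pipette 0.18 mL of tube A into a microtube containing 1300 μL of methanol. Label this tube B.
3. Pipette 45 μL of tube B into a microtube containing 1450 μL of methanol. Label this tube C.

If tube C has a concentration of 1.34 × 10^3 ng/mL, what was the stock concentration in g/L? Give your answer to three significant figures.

1.20 g/L

Step 1: 0.35 mL brought to 1150 μL → factor 1.15/0.35 = 3.2857
Step 2: 0.18 mL + 1300 μL = 1.48 mL total → factor 1.48/0.18 = 8.2222
Step 3: 45 μL + 1450 μL = 1495 μL total → factor 1495/45 = 33.222
Overall dilution factor = 3.2857 × 8.2222 × 33.222 = 897.53
Stock = 1.34 × 10^3 ng/mL × 897.53 = 1.203 × 10^6 ng/mL = 1.20 g/L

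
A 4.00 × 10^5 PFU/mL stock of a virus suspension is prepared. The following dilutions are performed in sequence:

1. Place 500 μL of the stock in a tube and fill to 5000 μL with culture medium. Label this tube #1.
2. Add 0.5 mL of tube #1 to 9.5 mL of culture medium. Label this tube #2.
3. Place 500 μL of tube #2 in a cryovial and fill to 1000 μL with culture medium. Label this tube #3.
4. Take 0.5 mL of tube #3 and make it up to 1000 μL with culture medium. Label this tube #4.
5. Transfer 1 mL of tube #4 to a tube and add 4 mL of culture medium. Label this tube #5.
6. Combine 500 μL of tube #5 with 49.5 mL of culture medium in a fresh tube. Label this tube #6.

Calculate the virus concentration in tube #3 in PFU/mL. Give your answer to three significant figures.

Step 1: 500 μL brought to 5000 μL → factor 5000/500 = 10
Step 2: 0.5 mL + 9.5 mL = 10 mL total → factor 10/0.5 = 20
Step 3: 500 μL brought to 1000 μL → factor 1000/500 = 2
Dilution factor through tube #3 = 10 × 20 × 2 = 400
[tube #3] = 4.00 × 10^5 PFU/mL / 400 = 1.00 × 10^3 PFU/mL

1.00 × 10^3 PFU/mL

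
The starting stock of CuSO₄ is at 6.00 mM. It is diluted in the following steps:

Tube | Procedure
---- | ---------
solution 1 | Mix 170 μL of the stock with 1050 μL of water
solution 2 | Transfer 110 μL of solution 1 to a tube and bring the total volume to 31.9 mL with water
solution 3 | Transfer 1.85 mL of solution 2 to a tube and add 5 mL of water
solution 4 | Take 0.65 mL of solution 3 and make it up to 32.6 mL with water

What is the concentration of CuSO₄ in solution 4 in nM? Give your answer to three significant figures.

15.5 nM

Step 1: 170 μL + 1050 μL = 1220 μL total → factor 1220/170 = 7.1765
Step 2: 110 μL brought to 31.9 mL → factor 31900/110 = 290
Step 3: 1.85 mL + 5 mL = 6.85 mL total → factor 6.85/1.85 = 3.7027
Step 4: 0.65 mL brought to 32.6 mL → factor 32.6/0.65 = 50.154
Overall dilution factor = 7.1765 × 290 × 3.7027 × 50.154 = 3.8648 × 10^5
Final = 6.00 mM / 3.8648 × 10^5 = 1.552 × 10^-5 mM = 15.5 nM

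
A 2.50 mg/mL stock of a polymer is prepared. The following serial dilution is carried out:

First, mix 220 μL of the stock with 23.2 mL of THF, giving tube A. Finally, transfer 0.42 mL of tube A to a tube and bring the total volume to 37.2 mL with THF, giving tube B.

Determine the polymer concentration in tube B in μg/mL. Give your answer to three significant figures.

Step 1: 220 μL + 23.2 mL = 23420 μL total → factor 23420/220 = 106.45
Step 2: 0.42 mL brought to 37.2 mL → factor 37.2/0.42 = 88.571
Overall dilution factor = 106.45 × 88.571 = 9428.8
Final = 2.50 mg/mL / 9428.8 = 0.0002651 mg/mL = 0.265 μg/mL

0.265 μg/mL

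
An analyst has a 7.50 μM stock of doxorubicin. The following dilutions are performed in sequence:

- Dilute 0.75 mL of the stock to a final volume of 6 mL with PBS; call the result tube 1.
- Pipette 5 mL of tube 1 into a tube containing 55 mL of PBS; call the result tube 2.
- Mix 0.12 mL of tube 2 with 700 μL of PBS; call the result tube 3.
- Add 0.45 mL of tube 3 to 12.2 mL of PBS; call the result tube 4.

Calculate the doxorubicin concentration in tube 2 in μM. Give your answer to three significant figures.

0.0781 μM

Step 1: 0.75 mL brought to 6 mL → factor 6/0.75 = 8
Step 2: 5 mL + 55 mL = 60 mL total → factor 60/5 = 12
Dilution factor through tube 2 = 8 × 12 = 96
[tube 2] = 7.50 μM / 96 = 0.0781 μM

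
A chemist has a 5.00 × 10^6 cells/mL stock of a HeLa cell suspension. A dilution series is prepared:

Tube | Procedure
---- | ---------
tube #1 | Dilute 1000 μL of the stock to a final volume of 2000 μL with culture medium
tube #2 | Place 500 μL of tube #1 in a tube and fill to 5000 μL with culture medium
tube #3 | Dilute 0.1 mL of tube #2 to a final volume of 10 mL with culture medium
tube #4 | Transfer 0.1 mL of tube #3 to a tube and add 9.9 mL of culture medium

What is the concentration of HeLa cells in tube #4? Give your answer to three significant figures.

Step 1: 1000 μL brought to 2000 μL → factor 2000/1000 = 2
Step 2: 500 μL brought to 5000 μL → factor 5000/500 = 10
Step 3: 0.1 mL brought to 10 mL → factor 10/0.1 = 100
Step 4: 0.1 mL + 9.9 mL = 10 mL total → factor 10/0.1 = 100
Overall dilution factor = 2 × 10 × 100 × 100 = 2 × 10^5
Final = 5.00 × 10^6 cells/mL / 2 × 10^5 = 25.0 cells/mL

25.0 cells/mL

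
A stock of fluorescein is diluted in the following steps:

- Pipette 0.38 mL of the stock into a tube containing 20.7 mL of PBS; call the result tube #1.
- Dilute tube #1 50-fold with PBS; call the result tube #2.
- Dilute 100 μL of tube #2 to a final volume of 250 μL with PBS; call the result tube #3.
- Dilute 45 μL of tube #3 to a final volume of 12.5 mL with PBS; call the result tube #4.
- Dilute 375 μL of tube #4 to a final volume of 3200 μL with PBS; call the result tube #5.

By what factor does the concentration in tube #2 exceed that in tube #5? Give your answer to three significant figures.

5.93 × 10^3

Step 1: 0.38 mL + 20.7 mL = 21.08 mL total → factor 21.08/0.38 = 55.474
Step 2: 50-fold → factor 50
Step 3: 100 μL brought to 250 μL → factor 250/100 = 2.5
Step 4: 45 μL brought to 12.5 mL → factor 12500/45 = 277.78
Step 5: 375 μL brought to 3200 μL → factor 3200/375 = 8.5333
Dilution factor to tube #2 = 2773.7; to tube #5 = 1.6437 × 10^7
[tube #2]/[tube #5] = (factor to tube #5)/(factor to tube #2) = 1.6437 × 10^7/2773.7 = 5.93 × 10^3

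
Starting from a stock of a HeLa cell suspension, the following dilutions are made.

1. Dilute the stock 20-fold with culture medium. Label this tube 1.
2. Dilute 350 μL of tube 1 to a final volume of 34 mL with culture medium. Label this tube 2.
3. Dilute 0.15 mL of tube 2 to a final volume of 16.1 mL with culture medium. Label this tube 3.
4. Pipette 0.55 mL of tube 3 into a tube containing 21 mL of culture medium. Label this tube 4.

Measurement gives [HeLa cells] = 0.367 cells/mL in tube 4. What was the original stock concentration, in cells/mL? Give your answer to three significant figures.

Step 1: 20-fold → factor 20
Step 2: 350 μL brought to 34 mL → factor 34000/350 = 97.143
Step 3: 0.15 mL brought to 16.1 mL → factor 16.1/0.15 = 107.33
Step 4: 0.55 mL + 21 mL = 21.55 mL total → factor 21.55/0.55 = 39.182
Overall dilution factor = 20 × 97.143 × 107.33 × 39.182 = 8.1707 × 10^6
Stock = 0.367 cells/mL × 8.1707 × 10^6 = 3.00 × 10^6 cells/mL

3.00 × 10^6 cells/mL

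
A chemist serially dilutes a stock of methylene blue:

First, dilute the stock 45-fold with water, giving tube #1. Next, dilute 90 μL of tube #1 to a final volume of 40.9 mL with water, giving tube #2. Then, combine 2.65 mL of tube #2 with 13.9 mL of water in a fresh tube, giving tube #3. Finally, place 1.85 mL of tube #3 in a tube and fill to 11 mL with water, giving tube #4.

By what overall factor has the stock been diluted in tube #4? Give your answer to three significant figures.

Step 1: 45-fold → factor 45
Step 2: 90 μL brought to 40.9 mL → factor 40900/90 = 454.44
Step 3: 2.65 mL + 13.9 mL = 16.55 mL total → factor 16.55/2.65 = 6.2453
Step 4: 1.85 mL brought to 11 mL → factor 11/1.85 = 5.9459
Overall dilution factor = 45 × 454.44 × 6.2453 × 5.9459 = 7.5939 × 10^5

7.59 × 10^5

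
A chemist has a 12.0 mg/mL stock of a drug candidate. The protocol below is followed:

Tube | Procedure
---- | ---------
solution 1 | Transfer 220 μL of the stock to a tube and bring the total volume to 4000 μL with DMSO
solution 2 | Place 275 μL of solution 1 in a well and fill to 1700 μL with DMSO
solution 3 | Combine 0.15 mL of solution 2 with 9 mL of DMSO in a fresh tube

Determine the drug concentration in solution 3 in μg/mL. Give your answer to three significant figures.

1.75 μg/mL

Step 1: 220 μL brought to 4000 μL → factor 4000/220 = 18.182
Step 2: 275 μL brought to 1700 μL → factor 1700/275 = 6.1818
Step 3: 0.15 mL + 9 mL = 9.15 mL total → factor 9.15/0.15 = 61
Overall dilution factor = 18.182 × 6.1818 × 61 = 6856.2
Final = 12.0 mg/mL / 6856.2 = 0.001750 mg/mL = 1.75 μg/mL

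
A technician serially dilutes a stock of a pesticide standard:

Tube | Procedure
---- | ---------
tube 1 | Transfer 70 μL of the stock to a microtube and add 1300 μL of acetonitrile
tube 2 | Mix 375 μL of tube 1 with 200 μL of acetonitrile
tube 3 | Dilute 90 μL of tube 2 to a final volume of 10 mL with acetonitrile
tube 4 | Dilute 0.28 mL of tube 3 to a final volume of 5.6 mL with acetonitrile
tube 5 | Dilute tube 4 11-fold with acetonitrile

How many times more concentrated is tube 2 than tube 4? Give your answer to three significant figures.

2.22 × 10^3

Step 1: 70 μL + 1300 μL = 1370 μL total → factor 1370/70 = 19.571
Step 2: 375 μL + 200 μL = 575 μL total → factor 575/375 = 1.5333
Step 3: 90 μL brought to 10 mL → factor 10000/90 = 111.11
Step 4: 0.28 mL brought to 5.6 mL → factor 5.6/0.28 = 20
Dilution factor to tube 2 = 30.01; to tube 4 = 66688
[tube 2]/[tube 4] = (factor to tube 4)/(factor to tube 2) = 66688/30.01 = 2.22 × 10^3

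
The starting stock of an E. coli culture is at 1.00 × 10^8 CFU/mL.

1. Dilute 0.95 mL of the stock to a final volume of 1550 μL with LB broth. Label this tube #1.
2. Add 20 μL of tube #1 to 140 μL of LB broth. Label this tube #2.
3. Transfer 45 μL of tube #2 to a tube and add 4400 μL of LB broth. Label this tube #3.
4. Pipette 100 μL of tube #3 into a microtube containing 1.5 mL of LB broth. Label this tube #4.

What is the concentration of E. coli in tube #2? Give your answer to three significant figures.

7.66 × 10^6 CFU/mL

Step 1: 0.95 mL brought to 1550 μL → factor 1.55/0.95 = 1.6316
Step 2: 20 μL + 140 μL = 160 μL total → factor 160/20 = 8
Dilution factor through tube #2 = 1.6316 × 8 = 13.053
[tube #2] = 1.00 × 10^8 CFU/mL / 13.053 = 7.66 × 10^6 CFU/mL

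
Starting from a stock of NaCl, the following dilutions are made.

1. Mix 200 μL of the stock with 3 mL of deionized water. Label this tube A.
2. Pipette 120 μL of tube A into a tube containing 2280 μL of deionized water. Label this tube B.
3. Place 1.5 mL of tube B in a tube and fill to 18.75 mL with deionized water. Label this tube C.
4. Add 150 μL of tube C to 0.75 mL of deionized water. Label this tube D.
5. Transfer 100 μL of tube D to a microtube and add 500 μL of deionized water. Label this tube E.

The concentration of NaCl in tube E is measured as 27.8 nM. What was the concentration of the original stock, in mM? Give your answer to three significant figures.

4.00 mM

Step 1: 200 μL + 3 mL = 3200 μL total → factor 3200/200 = 16
Step 2: 120 μL + 2280 μL = 2400 μL total → factor 2400/120 = 20
Step 3: 1.5 mL brought to 18.75 mL → factor 18.75/1.5 = 12.5
Step 4: 150 μL + 0.75 mL = 900 μL total → factor 900/150 = 6
Step 5: 100 μL + 500 μL = 600 μL total → factor 600/100 = 6
Overall dilution factor = 16 × 20 × 12.5 × 6 × 6 = 1.44 × 10^5
Stock = 27.8 nM × 1.44 × 10^5 = 4.003 × 10^6 nM = 4.00 mM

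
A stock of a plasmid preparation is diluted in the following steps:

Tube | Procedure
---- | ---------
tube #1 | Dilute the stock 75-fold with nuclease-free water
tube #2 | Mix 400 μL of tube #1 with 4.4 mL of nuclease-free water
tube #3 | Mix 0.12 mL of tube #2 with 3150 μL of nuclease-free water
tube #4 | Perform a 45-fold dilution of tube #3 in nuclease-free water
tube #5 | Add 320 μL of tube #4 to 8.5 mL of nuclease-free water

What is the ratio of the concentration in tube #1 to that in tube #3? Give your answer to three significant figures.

Step 1: 75-fold → factor 75
Step 2: 400 μL + 4.4 mL = 4800 μL total → factor 4800/400 = 12
Step 3: 0.12 mL + 3150 μL = 3.27 mL total → factor 3.27/0.12 = 27.25
Dilution factor to tube #1 = 75; to tube #3 = 24525
[tube #1]/[tube #3] = (factor to tube #3)/(factor to tube #1) = 24525/75 = 327

327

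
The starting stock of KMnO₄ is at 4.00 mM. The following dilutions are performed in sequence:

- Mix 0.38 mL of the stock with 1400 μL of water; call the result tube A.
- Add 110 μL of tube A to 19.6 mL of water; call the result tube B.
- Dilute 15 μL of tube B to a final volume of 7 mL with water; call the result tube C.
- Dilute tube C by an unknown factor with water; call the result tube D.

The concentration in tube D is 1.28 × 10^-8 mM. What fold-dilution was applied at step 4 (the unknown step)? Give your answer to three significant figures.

798-fold

Step 1: 0.38 mL + 1400 μL = 1.78 mL total → factor 1.78/0.38 = 4.6842
Step 2: 110 μL + 19.6 mL = 19710 μL total → factor 19710/110 = 179.18
Step 3: 15 μL brought to 7 mL → factor 7000/15 = 466.67
Step 4: unknown factor x
Product of known-step factors = 3.9169 × 10^5
Overall factor = 4.00 mM / (1.28 × 10^-8 mM) = 3.125 × 10^8
x = 3.125 × 10^8 / 3.9169 × 10^5 = 798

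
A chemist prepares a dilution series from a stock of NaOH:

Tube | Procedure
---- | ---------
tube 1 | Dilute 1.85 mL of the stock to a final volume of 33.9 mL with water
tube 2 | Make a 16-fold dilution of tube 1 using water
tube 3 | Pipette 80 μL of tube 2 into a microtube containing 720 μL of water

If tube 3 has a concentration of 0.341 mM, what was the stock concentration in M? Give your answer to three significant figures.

Step 1: 1.85 mL brought to 33.9 mL → factor 33.9/1.85 = 18.324
Step 2: 16-fold → factor 16
Step 3: 80 μL + 720 μL = 800 μL total → factor 800/80 = 10
Overall dilution factor = 18.324 × 16 × 10 = 2931.9
Stock = 0.341 mM × 2931.9 = 999.8 mM = 1.00 M

1.00 M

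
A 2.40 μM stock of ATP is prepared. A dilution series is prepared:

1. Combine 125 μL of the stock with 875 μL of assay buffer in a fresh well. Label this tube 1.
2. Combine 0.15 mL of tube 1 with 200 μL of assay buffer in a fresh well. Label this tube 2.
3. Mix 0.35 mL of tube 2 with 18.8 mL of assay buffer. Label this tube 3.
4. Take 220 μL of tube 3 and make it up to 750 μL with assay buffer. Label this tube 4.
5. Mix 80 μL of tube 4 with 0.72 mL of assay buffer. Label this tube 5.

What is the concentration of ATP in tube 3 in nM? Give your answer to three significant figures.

2.35 nM

Step 1: 125 μL + 875 μL = 1000 μL total → factor 1000/125 = 8
Step 2: 0.15 mL + 200 μL = 0.35 mL total → factor 0.35/0.15 = 2.3333
Step 3: 0.35 mL + 18.8 mL = 19.15 mL total → factor 19.15/0.35 = 54.714
Dilution factor through tube 3 = 8 × 2.3333 × 54.714 = 1021.3
[tube 3] = 2.40 μM / 1021.3 = 0.002350 μM = 2.35 nM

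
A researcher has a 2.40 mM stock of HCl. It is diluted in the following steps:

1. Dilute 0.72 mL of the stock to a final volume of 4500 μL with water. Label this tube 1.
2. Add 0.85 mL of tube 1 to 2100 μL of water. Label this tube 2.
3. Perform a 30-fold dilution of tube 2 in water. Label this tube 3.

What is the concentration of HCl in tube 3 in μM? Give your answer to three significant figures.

Step 1: 0.72 mL brought to 4500 μL → factor 4.5/0.72 = 6.25
Step 2: 0.85 mL + 2100 μL = 2.95 mL total → factor 2.95/0.85 = 3.4706
Step 3: 30-fold → factor 30
Overall dilution factor = 6.25 × 3.4706 × 30 = 650.74
Final = 2.40 mM / 650.74 = 0.003688 mM = 3.69 μM

3.69 μM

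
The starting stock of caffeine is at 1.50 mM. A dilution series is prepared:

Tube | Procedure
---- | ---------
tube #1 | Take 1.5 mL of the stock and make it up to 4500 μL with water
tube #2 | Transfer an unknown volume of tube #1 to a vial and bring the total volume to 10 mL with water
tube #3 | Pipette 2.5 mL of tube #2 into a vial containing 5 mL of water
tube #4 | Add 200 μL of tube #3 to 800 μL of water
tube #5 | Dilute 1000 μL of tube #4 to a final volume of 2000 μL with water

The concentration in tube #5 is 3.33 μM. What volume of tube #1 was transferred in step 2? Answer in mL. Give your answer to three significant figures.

Step 1: 1.5 mL brought to 4500 μL → factor 4.5/1.5 = 3
Step 2: v brought to 10 mL → factor = 10 mL/v
Step 3: 2.5 mL + 5 mL = 7.5 mL total → factor 7.5/2.5 = 3
Step 4: 200 μL + 800 μL = 1000 μL total → factor 1000/200 = 5
Step 5: 1000 μL brought to 2000 μL → factor 2000/1000 = 2
Product of known-step factors = 90
Overall factor = 1.50 mM / (3.33 μM) = 450.45
Step-2 factor = 450.45 / 90 = 5.005
v = 10 mL / 5.005 = 2.00 mL

2.00 mL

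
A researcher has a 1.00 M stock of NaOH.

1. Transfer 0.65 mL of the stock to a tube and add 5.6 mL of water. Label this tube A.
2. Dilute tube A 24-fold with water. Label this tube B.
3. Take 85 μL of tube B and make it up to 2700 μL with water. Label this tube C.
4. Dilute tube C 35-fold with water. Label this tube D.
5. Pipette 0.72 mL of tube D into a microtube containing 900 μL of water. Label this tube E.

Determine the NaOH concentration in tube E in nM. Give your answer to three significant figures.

1.73 × 10^3 nM

Step 1: 0.65 mL + 5.6 mL = 6.25 mL total → factor 6.25/0.65 = 9.6154
Step 2: 24-fold → factor 24
Step 3: 85 μL brought to 2700 μL → factor 2700/85 = 31.765
Step 4: 35-fold → factor 35
Step 5: 0.72 mL + 900 μL = 1.62 mL total → factor 1.62/0.72 = 2.25
Overall dilution factor = 9.6154 × 24 × 31.765 × 35 × 2.25 = 5.7726 × 10^5
Final = 1.00 M / 5.7726 × 10^5 = 1.732 × 10^-6 M = 1.73 × 10^3 nM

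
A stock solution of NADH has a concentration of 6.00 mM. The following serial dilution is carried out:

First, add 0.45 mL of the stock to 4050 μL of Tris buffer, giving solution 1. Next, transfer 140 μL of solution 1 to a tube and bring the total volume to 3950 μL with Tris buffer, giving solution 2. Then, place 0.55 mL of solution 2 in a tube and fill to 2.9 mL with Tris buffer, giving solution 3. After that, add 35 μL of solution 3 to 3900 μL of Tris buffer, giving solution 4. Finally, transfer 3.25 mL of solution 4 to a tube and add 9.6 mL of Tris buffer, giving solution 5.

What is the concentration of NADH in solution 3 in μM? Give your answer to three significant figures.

Step 1: 0.45 mL + 4050 μL = 4.5 mL total → factor 4.5/0.45 = 10
Step 2: 140 μL brought to 3950 μL → factor 3950/140 = 28.214
Step 3: 0.55 mL brought to 2.9 mL → factor 2.9/0.55 = 5.2727
Dilution factor through solution 3 = 10 × 28.214 × 5.2727 = 1487.7
[solution 3] = 6.00 mM / 1487.7 = 0.004033 mM = 4.03 μM

4.03 μM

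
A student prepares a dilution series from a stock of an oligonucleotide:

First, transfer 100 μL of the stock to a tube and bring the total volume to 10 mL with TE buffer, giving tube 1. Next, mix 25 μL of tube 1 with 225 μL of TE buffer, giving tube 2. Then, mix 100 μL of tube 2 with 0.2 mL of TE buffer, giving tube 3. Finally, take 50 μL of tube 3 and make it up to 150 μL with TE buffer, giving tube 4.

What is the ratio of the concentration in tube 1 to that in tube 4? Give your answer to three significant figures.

Step 1: 100 μL brought to 10 mL → factor 10000/100 = 100
Step 2: 25 μL + 225 μL = 250 μL total → factor 250/25 = 10
Step 3: 100 μL + 0.2 mL = 300 μL total → factor 300/100 = 3
Step 4: 50 μL brought to 150 μL → factor 150/50 = 3
Dilution factor to tube 1 = 100; to tube 4 = 9000
[tube 1]/[tube 4] = (factor to tube 4)/(factor to tube 1) = 9000/100 = 90.0

90.0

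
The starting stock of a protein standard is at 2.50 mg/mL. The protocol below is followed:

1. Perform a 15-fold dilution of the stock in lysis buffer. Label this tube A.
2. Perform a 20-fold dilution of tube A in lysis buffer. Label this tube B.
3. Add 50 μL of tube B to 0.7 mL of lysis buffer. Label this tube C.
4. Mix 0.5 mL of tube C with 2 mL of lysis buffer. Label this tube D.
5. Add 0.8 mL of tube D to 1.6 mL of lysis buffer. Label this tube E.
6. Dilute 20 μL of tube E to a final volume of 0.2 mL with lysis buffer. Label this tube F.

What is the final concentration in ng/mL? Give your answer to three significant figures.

3.70 ng/mL

Step 1: 15-fold → factor 15
Step 2: 20-fold → factor 20
Step 3: 50 μL + 0.7 mL = 750 μL total → factor 750/50 = 15
Step 4: 0.5 mL + 2 mL = 2.5 mL total → factor 2.5/0.5 = 5
Step 5: 0.8 mL + 1.6 mL = 2.4 mL total → factor 2.4/0.8 = 3
Step 6: 20 μL brought to 0.2 mL → factor 200/20 = 10
Overall dilution factor = 15 × 20 × 15 × 5 × 3 × 10 = 6.75 × 10^5
Final = 2.50 mg/mL / 6.75 × 10^5 = 3.704 × 10^-6 mg/mL = 3.70 ng/mL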